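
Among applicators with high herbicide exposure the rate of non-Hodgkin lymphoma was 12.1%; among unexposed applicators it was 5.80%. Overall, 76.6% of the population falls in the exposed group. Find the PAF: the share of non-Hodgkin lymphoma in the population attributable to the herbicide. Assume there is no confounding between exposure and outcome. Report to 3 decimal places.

p₁ = 0.121, p₀ = 0.058.
Overall risk P(Y=1) = π·p₁ + (1−π)·p₀ = 0.766×0.121 + 0.234×0.058 = 0.10626.
Under exogeneity, PAF = [P(Y=1) − p₀] / P(Y=1).
PAF = (0.10626 − 0.058) / 0.10626 ≈ 0.4542

PAF ≈ 0.454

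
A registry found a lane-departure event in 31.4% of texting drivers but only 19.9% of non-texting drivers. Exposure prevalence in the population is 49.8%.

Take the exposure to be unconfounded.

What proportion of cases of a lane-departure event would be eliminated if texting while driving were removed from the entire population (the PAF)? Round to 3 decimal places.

PAF ≈ 0.223

p₁ = 0.314, p₀ = 0.199.
Overall risk P(Y=1) = π·p₁ + (1−π)·p₀ = 0.498×0.314 + 0.502×0.199 = 0.25627.
Under exogeneity, PAF = [P(Y=1) − p₀] / P(Y=1).
PAF = (0.25627 − 0.199) / 0.25627 ≈ 0.2235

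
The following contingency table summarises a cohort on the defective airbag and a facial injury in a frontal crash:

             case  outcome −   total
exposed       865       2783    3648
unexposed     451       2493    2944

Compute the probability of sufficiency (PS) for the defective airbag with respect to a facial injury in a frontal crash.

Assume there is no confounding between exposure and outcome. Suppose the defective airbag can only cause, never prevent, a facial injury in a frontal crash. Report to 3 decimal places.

PS ≈ 0.099

p₁ = P(outcome | exposed) = 865/3648 = 0.23712
p₀ = P(outcome | unexposed) = 451/2944 = 0.15319
Under exogeneity and monotonicity, PS = (p₁ − p₀) / (1 − p₀).
PS = (0.23712 − 0.15319) / (1 − 0.15319) = 0.083923 / 0.84681 ≈ 0.0991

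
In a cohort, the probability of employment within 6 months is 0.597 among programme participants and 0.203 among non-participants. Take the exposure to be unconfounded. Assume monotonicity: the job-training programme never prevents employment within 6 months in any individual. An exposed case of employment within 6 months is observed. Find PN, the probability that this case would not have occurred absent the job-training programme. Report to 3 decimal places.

Let p₁ = 0.597, p₀ = 0.203.
Under exogeneity and monotonicity, PN = (p₁ − p₀) / p₁.
PN = (0.597 − 0.203) / 0.597 = 0.394 / 0.597 ≈ 0.6600

PN ≈ 0.660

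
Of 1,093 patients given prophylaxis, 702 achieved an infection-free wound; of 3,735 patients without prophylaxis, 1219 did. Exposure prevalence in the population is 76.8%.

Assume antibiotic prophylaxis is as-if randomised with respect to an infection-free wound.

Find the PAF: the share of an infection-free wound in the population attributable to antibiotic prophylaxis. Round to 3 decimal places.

PAF ≈ 0.426

p₁ = P(outcome | exposed) = 702/1093 = 0.64227
p₀ = P(outcome | unexposed) = 1219/3735 = 0.32637
Overall risk P(Y=1) = π·p₁ + (1−π)·p₀ = 0.768×0.64227 + 0.232×0.32637 = 0.56898.
Under exogeneity, PAF = [P(Y=1) − p₀] / P(Y=1).
PAF = (0.56898 − 0.32637) / 0.56898 ≈ 0.4264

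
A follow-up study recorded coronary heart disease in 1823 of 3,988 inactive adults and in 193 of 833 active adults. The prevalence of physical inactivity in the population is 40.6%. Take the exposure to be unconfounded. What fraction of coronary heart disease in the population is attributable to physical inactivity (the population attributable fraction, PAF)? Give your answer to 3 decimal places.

PAF ≈ 0.283

p₁ = P(outcome | exposed) = 1823/3988 = 0.45712
p₀ = P(outcome | unexposed) = 193/833 = 0.23169
Overall risk P(Y=1) = π·p₁ + (1−π)·p₀ = 0.406×0.45712 + 0.594×0.23169 = 0.32322.
Under exogeneity, PAF = [P(Y=1) − p₀] / P(Y=1).
PAF = (0.32322 − 0.23169) / 0.32322 ≈ 0.2832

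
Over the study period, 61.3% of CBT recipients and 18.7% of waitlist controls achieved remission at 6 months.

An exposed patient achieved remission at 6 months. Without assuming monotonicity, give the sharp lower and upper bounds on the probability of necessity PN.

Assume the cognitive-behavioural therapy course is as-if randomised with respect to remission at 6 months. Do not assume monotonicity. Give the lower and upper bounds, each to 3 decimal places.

p₁ = 0.613, p₀ = 0.187.
Under exogeneity alone the bounds on PN are max{0,(p₁−p₀)/p₁} ≤ PN ≤ min{1,(1−p₀)/p₁}.
  lower = (p₁ − p₀)/p₁ = 0.426 / 0.613 ≈ 0.6949
  upper = min{1, (1 − p₀)/p₁} = 0.813 / 0.613 ≈ 1.3263 → capped at 1

0.695 ≤ PN ≤ 1.000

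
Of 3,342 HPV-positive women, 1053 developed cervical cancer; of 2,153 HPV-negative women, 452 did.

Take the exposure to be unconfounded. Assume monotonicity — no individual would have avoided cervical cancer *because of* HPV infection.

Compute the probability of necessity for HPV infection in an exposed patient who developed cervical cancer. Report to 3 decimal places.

PN ≈ 0.334

p₁ = P(outcome | exposed) = 1053/3342 = 0.31508
p₀ = P(outcome | unexposed) = 452/2153 = 0.20994
Under exogeneity and monotonicity, PN = (p₁ − p₀) / p₁.
PN = (0.31508 − 0.20994) / 0.31508 = 0.10514 / 0.31508 ≈ 0.3337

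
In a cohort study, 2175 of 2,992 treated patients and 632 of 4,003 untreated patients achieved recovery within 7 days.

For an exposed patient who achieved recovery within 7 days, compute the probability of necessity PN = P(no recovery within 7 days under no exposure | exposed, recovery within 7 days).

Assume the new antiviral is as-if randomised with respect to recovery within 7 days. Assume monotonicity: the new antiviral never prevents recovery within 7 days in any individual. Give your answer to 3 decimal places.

p₁ = P(outcome | exposed) = 2175/2992 = 0.72694
p₀ = P(outcome | unexposed) = 632/4003 = 0.15788
Under exogeneity and monotonicity, PN = (p₁ − p₀) / p₁.
PN = (0.72694 − 0.15788) / 0.72694 = 0.56906 / 0.72694 ≈ 0.7828

PN ≈ 0.783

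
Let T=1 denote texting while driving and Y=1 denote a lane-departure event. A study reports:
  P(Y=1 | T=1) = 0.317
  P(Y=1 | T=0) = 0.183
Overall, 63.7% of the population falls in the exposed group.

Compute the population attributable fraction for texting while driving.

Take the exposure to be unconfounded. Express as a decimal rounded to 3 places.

PAF ≈ 0.318

Let p₁ = 0.317, p₀ = 0.183.
Overall risk P(Y=1) = π·p₁ + (1−π)·p₀ = 0.637×0.317 + 0.363×0.183 = 0.26836.
Under exogeneity, PAF = [P(Y=1) − p₀] / P(Y=1).
PAF = (0.26836 − 0.183) / 0.26836 ≈ 0.3181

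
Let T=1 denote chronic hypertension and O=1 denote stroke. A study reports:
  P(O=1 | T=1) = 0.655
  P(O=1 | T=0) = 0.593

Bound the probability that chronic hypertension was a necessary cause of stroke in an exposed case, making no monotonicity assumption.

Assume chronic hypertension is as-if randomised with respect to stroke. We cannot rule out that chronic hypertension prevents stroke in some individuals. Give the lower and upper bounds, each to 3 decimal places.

Let p₁ = 0.655, p₀ = 0.593.
Under exogeneity alone the bounds on PN are max{0,(p₁−p₀)/p₁} ≤ PN ≤ min{1,(1−p₀)/p₁}.
  lower = (p₁ − p₀)/p₁ = 0.062 / 0.655 ≈ 0.0947
  upper = min{1, (1 − p₀)/p₁} = 0.407 / 0.655 ≈ 0.6214

0.095 ≤ PN ≤ 0.621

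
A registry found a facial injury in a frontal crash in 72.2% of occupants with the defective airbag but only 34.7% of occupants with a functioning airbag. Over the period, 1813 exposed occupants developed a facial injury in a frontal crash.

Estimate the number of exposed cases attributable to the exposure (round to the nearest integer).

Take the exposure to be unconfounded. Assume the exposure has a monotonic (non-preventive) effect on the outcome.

p₁ = 0.722, p₀ = 0.347.
PN = (p₁ − p₀)/p₁ = (0.722 − 0.347) / 0.722 ≈ 0.51939.
Attributable cases ≈ PN × (exposed cases) = 0.51939 × 1813 ≈ 941.66.

about 942 cases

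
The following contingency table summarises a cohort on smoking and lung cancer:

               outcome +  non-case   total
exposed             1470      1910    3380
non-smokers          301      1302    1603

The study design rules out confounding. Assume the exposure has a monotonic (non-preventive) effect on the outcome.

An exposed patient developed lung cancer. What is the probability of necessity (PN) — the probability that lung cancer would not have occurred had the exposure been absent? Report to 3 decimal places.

PN ≈ 0.568

p₁ = P(outcome | exposed) = 1470/3380 = 0.43491
p₀ = P(outcome | unexposed) = 301/1603 = 0.18777
Under exogeneity and monotonicity, PN = (p₁ − p₀)/p₁.
PN = (0.43491 − 0.18777) / 0.43491 ≈ 0.5683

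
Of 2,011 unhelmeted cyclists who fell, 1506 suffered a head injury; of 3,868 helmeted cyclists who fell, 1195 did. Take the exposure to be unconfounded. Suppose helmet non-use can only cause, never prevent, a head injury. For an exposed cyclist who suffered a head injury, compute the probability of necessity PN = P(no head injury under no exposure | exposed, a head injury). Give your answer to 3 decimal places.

p₁ = P(outcome | exposed) = 1506/2011 = 0.74888
p₀ = P(outcome | unexposed) = 1195/3868 = 0.30895
Under exogeneity and monotonicity, PN = (p₁ − p₀) / p₁.
PN = (0.74888 − 0.30895) / 0.74888 = 0.43994 / 0.74888 ≈ 0.5875

PN ≈ 0.587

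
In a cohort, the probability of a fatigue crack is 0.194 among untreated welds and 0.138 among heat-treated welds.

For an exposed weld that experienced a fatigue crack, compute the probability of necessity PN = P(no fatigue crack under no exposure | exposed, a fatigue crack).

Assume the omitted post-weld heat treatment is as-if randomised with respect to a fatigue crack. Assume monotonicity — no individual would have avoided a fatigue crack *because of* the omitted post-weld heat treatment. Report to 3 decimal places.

PN ≈ 0.289

Let p₁ = 0.194, p₀ = 0.138.
Under exogeneity and monotonicity, PN = (p₁ − p₀) / p₁.
PN = (0.194 − 0.138) / 0.194 = 0.056 / 0.194 ≈ 0.2887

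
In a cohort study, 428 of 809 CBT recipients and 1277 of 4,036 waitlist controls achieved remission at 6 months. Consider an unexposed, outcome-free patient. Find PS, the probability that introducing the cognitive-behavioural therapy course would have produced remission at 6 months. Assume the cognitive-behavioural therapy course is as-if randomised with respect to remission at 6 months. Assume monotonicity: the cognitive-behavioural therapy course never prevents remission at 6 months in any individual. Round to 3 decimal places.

PS ≈ 0.311

p₁ = P(outcome | exposed) = 428/809 = 0.52905
p₀ = P(outcome | unexposed) = 1277/4036 = 0.3164
Under exogeneity and monotonicity, PS = (p₁ − p₀) / (1 − p₀).
PS = (0.52905 − 0.3164) / (1 − 0.3164) = 0.21265 / 0.6836 ≈ 0.3111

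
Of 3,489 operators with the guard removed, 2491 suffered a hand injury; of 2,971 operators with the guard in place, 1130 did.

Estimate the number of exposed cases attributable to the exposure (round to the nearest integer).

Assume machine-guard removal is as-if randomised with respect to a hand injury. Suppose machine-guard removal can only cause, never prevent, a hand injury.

about 1164 cases

p₁ = P(outcome | exposed) = 2491/3489 = 0.71396
p₀ = P(outcome | unexposed) = 1130/2971 = 0.38034
PN = (p₁ − p₀)/p₁ = (0.71396 − 0.38034) / 0.71396 ≈ 0.46728.
Attributable cases ≈ PN × (exposed cases) = 0.46728 × 2491 ≈ 1163.98.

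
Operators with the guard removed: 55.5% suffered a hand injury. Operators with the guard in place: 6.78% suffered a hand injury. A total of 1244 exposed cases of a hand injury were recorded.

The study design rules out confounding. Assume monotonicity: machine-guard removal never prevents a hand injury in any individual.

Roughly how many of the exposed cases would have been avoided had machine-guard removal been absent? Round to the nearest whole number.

p₁ = 0.555, p₀ = 0.0678.
PN = (p₁ − p₀)/p₁ = (0.555 − 0.0678) / 0.555 ≈ 0.87784.
Attributable cases ≈ PN × (exposed cases) = 0.87784 × 1244 ≈ 1092.03.

about 1092 cases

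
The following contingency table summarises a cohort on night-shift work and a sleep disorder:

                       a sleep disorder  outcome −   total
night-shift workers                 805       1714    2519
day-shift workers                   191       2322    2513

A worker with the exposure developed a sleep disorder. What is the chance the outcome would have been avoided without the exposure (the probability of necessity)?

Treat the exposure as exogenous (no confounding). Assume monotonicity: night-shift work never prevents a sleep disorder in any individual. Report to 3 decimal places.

p₁ = P(outcome | exposed) = 805/2519 = 0.31957
p₀ = P(outcome | unexposed) = 191/2513 = 0.076005
Under exogeneity and monotonicity, PN = (p₁ − p₀)/p₁.
PN = (0.31957 − 0.076005) / 0.31957 ≈ 0.7622

PN ≈ 0.762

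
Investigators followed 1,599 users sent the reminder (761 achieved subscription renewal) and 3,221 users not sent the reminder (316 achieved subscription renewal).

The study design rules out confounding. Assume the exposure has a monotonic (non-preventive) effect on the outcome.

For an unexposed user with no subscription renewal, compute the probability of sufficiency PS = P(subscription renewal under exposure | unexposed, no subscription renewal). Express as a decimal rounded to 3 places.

p₁ = P(outcome | exposed) = 761/1599 = 0.47592
p₀ = P(outcome | unexposed) = 316/3221 = 0.098106
Under exogeneity and monotonicity, PS = (p₁ − p₀) / (1 − p₀).
PS = (0.47592 − 0.098106) / (1 − 0.098106) = 0.37782 / 0.90189 ≈ 0.4189

PS ≈ 0.419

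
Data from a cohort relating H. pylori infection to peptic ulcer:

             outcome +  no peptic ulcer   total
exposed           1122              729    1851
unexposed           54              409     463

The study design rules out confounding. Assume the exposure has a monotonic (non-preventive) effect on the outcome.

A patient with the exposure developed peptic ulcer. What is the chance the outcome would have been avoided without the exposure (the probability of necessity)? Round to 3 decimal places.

p₁ = P(outcome | exposed) = 1122/1851 = 0.60616
p₀ = P(outcome | unexposed) = 54/463 = 0.11663
Under exogeneity and monotonicity, PN = (p₁ − p₀)/p₁.
PN = (0.60616 − 0.11663) / 0.60616 ≈ 0.8076

PN ≈ 0.808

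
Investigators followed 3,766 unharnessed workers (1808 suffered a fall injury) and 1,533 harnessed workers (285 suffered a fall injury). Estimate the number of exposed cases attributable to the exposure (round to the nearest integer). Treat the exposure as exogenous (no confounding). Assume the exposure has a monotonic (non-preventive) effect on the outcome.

about 1108 cases

p₁ = P(outcome | exposed) = 1808/3766 = 0.48008
p₀ = P(outcome | unexposed) = 285/1533 = 0.18591
PN = (p₁ − p₀)/p₁ = (0.48008 − 0.18591) / 0.48008 ≈ 0.61276.
Attributable cases ≈ PN × (exposed cases) = 0.61276 × 1808 ≈ 1107.86.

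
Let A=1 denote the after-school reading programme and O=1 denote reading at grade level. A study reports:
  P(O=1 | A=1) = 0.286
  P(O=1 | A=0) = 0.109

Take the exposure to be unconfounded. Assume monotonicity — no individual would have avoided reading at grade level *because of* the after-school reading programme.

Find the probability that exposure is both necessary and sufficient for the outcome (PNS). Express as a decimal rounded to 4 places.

Let p₁ = 0.286, p₀ = 0.109.
Under exogeneity and monotonicity, PNS = p₁ − p₀.
PNS = 0.286 − 0.109 = 0.177

PNS ≈ 0.1770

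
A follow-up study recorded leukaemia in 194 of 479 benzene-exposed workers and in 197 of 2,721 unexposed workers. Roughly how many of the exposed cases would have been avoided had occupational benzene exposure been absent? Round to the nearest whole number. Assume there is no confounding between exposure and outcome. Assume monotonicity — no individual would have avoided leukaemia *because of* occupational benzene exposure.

p₁ = P(outcome | exposed) = 194/479 = 0.40501
p₀ = P(outcome | unexposed) = 197/2721 = 0.0724
PN = (p₁ − p₀)/p₁ = (0.40501 − 0.0724) / 0.40501 ≈ 0.82124.
Attributable cases ≈ PN × (exposed cases) = 0.82124 × 194 ≈ 159.32.

about 159 cases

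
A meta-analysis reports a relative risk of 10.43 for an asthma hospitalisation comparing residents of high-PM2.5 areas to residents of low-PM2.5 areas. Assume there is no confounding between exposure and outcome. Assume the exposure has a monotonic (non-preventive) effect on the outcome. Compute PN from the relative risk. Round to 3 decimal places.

Under exogeneity and monotonicity, PN = (RR − 1) / RR = 1 − 1/RR.
PN = (10.43 − 1) / 10.43 = 9.43 / 10.43 ≈ 0.9041

PN ≈ 0.904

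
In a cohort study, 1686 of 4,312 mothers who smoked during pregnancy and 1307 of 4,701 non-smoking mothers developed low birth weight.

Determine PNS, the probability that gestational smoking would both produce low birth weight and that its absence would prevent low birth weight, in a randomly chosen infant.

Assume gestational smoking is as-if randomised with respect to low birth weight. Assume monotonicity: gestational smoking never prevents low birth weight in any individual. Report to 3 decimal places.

PNS ≈ 0.113

p₁ = P(outcome | exposed) = 1686/4312 = 0.391
p₀ = P(outcome | unexposed) = 1307/4701 = 0.27803
Under exogeneity and monotonicity, PNS = p₁ − p₀.
PNS = 0.391 − 0.27803 = 0.11298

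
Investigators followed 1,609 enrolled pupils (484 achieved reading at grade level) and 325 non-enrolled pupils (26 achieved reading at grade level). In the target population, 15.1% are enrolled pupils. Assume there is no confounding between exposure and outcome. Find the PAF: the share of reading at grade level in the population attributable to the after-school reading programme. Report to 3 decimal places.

p₁ = P(outcome | exposed) = 484/1609 = 0.30081
p₀ = P(outcome | unexposed) = 26/325 = 0.08
Overall risk P(Y=1) = π·p₁ + (1−π)·p₀ = 0.151×0.30081 + 0.849×0.08 = 0.11334.
Under exogeneity, PAF = [P(Y=1) − p₀] / P(Y=1).
PAF = (0.11334 − 0.08) / 0.11334 ≈ 0.2942

PAF ≈ 0.294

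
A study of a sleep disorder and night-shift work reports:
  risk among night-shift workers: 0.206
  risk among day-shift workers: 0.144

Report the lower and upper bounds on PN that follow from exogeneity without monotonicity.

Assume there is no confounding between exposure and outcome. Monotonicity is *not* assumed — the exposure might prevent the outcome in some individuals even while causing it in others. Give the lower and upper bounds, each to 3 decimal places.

Let p₁ = 0.206, p₀ = 0.144.
Under exogeneity alone the bounds on PN are max{0,(p₁−p₀)/p₁} ≤ PN ≤ min{1,(1−p₀)/p₁}.
  lower = (p₁ − p₀)/p₁ = 0.062 / 0.206 ≈ 0.3010
  upper = min{1, (1 − p₀)/p₁} = 0.856 / 0.206 ≈ 4.1553 → capped at 1

0.301 ≤ PN ≤ 1.000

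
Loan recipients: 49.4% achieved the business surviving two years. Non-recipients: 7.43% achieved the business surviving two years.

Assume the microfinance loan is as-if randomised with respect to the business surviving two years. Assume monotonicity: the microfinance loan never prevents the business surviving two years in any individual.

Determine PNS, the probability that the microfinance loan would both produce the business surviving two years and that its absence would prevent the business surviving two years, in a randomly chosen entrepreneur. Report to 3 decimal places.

p₁ = 0.494, p₀ = 0.0743.
Under exogeneity and monotonicity, PNS = p₁ − p₀.
PNS = 0.494 − 0.0743 = 0.4197

PNS ≈ 0.420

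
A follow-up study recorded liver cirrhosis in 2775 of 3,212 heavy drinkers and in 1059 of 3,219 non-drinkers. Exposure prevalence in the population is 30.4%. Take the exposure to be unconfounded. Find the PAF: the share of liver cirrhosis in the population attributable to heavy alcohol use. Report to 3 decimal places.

p₁ = P(outcome | exposed) = 2775/3212 = 0.86395
p₀ = P(outcome | unexposed) = 1059/3219 = 0.32898
Overall risk P(Y=1) = π·p₁ + (1−π)·p₀ = 0.304×0.86395 + 0.696×0.32898 = 0.49161.
Under exogeneity, PAF = [P(Y=1) − p₀] / P(Y=1).
PAF = (0.49161 − 0.32898) / 0.49161 ≈ 0.3308

PAF ≈ 0.331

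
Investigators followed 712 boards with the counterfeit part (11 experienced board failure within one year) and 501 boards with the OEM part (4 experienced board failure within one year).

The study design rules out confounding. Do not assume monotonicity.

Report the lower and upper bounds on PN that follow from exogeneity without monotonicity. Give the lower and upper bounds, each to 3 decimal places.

0.483 ≤ PN ≤ 1.000

p₁ = P(outcome | exposed) = 11/712 = 0.015449
p₀ = P(outcome | unexposed) = 4/501 = 0.007984
Under exogeneity alone the bounds on PN are max{0,(p₁−p₀)/p₁} ≤ PN ≤ min{1,(1−p₀)/p₁}.
  lower = (p₁ − p₀)/p₁ = 0.0074654 / 0.015449 ≈ 0.4832
  upper = min{1, (1 − p₀)/p₁} = 0.99202 / 0.015449 ≈ 64.2105 → capped at 1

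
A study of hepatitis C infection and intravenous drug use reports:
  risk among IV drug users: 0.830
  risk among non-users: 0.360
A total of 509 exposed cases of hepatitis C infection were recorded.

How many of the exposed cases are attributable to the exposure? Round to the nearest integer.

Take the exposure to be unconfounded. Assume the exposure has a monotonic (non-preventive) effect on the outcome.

about 288 cases

Let p₁ = 0.83, p₀ = 0.36.
PN = (p₁ − p₀)/p₁ = (0.83 − 0.36) / 0.83 ≈ 0.56627.
Attributable cases ≈ PN × (exposed cases) = 0.56627 × 509 ≈ 288.23.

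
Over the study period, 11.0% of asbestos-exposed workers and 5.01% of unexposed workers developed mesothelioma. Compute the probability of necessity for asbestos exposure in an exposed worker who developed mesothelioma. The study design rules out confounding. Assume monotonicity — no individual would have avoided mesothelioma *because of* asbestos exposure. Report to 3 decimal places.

p₁ = 0.11, p₀ = 0.0501.
Under exogeneity and monotonicity, PN = (p₁ − p₀) / p₁.
PN = (0.11 − 0.0501) / 0.11 = 0.0599 / 0.11 ≈ 0.5445

PN ≈ 0.545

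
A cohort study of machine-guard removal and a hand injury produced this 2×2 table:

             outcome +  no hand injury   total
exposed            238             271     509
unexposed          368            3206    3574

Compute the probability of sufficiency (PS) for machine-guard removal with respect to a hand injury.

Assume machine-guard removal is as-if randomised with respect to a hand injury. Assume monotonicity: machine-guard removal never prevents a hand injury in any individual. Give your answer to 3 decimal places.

p₁ = P(outcome | exposed) = 238/509 = 0.46758
p₀ = P(outcome | unexposed) = 368/3574 = 0.10297
Under exogeneity and monotonicity, PS = (p₁ − p₀)/(1 − p₀).
PS = (0.46758 − 0.10297) / 0.89703 ≈ 0.4065

PS ≈ 0.406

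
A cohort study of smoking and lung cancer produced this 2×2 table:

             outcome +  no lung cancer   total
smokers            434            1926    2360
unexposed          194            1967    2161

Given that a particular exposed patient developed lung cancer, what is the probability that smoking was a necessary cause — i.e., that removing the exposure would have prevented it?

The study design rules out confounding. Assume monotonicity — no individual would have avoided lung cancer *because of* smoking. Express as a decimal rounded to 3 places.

PN ≈ 0.512

p₁ = P(outcome | exposed) = 434/2360 = 0.1839
p₀ = P(outcome | unexposed) = 194/2161 = 0.089773
Under exogeneity and monotonicity, PN = (p₁ − p₀) / p₁.
PN = (0.1839 − 0.089773) / 0.1839 = 0.094125 / 0.1839 ≈ 0.5118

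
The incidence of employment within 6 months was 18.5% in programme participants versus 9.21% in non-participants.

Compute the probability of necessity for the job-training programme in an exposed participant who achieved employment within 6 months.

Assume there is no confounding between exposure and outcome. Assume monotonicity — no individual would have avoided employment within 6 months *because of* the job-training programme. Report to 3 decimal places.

p₁ = 0.185, p₀ = 0.0921.
Under exogeneity and monotonicity, PN = (p₁ − p₀) / p₁.
PN = (0.185 − 0.0921) / 0.185 = 0.0929 / 0.185 ≈ 0.5022

PN ≈ 0.502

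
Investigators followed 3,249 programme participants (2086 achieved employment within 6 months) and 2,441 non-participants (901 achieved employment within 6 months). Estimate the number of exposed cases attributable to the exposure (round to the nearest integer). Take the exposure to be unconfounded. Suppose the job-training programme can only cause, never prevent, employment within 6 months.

p₁ = P(outcome | exposed) = 2086/3249 = 0.64204
p₀ = P(outcome | unexposed) = 901/2441 = 0.36911
PN = (p₁ − p₀)/p₁ = (0.64204 − 0.36911) / 0.64204 ≈ 0.42510.
Attributable cases ≈ PN × (exposed cases) = 0.42510 × 2086 ≈ 886.76.

about 887 cases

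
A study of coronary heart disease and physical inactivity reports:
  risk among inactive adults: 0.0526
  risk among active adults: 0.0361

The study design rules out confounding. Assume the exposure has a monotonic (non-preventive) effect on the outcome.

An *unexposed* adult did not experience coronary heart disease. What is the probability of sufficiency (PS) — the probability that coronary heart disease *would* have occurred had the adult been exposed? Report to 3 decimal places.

PS ≈ 0.017

Let p₁ = 0.0526, p₀ = 0.0361.
Under exogeneity and monotonicity, PS = (p₁ − p₀) / (1 − p₀).
PS = (0.0526 − 0.0361) / (1 − 0.0361) = 0.0165 / 0.9639 ≈ 0.0171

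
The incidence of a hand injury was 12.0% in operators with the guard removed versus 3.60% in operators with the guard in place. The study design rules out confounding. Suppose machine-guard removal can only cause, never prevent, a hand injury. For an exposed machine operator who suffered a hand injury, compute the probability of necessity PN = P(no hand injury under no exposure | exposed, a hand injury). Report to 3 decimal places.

PN ≈ 0.700

p₁ = 0.12, p₀ = 0.036.
Under exogeneity and monotonicity, PN = (p₁ − p₀) / p₁.
PN = (0.12 − 0.036) / 0.12 = 0.084 / 0.12 ≈ 0.7000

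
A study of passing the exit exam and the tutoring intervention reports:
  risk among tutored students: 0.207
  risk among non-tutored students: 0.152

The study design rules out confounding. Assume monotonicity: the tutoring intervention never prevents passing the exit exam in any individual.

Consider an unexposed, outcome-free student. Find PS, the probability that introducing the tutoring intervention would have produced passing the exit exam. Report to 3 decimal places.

Let p₁ = 0.207, p₀ = 0.152.
Under exogeneity and monotonicity, PS = (p₁ − p₀) / (1 − p₀).
PS = (0.207 − 0.152) / (1 − 0.152) = 0.055 / 0.848 ≈ 0.0649

PS ≈ 0.065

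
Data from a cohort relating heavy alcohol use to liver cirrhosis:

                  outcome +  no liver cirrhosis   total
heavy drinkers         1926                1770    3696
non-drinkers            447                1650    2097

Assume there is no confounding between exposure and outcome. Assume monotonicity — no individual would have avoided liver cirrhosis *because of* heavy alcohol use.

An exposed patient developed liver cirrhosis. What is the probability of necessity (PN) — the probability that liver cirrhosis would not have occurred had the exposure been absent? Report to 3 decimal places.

p₁ = P(outcome | exposed) = 1926/3696 = 0.5211
p₀ = P(outcome | unexposed) = 447/2097 = 0.21316
Under exogeneity and monotonicity, PN = (p₁ − p₀) / p₁.
PN = (0.5211 − 0.21316) / 0.5211 = 0.30794 / 0.5211 ≈ 0.5909

PN ≈ 0.591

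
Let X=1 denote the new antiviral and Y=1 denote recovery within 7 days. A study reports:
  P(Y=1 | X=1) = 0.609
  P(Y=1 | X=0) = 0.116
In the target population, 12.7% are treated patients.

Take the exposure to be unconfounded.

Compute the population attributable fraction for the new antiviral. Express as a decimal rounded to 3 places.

Let p₁ = 0.609, p₀ = 0.116.
Overall risk P(Y=1) = π·p₁ + (1−π)·p₀ = 0.127×0.609 + 0.873×0.116 = 0.17861.
Under exogeneity, PAF = [P(Y=1) − p₀] / P(Y=1).
PAF = (0.17861 − 0.116) / 0.17861 ≈ 0.3505

PAF ≈ 0.351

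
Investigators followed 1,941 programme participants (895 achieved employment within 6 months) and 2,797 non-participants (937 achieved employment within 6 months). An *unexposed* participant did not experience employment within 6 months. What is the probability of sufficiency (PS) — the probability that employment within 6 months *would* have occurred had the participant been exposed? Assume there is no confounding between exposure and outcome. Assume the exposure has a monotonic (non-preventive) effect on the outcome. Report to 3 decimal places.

PS ≈ 0.190

p₁ = P(outcome | exposed) = 895/1941 = 0.4611
p₀ = P(outcome | unexposed) = 937/2797 = 0.335
Under exogeneity and monotonicity, PS = (p₁ − p₀) / (1 − p₀).
PS = (0.4611 − 0.335) / (1 − 0.335) = 0.1261 / 0.665 ≈ 0.1896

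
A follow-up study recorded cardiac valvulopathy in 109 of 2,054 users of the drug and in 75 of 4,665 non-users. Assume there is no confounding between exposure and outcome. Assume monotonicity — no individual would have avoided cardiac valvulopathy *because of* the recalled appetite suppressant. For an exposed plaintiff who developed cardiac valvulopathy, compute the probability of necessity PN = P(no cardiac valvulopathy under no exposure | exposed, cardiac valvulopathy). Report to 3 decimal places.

PN ≈ 0.697

p₁ = P(outcome | exposed) = 109/2054 = 0.053067
p₀ = P(outcome | unexposed) = 75/4665 = 0.016077
Under exogeneity and monotonicity, PN = (p₁ − p₀) / p₁.
PN = (0.053067 − 0.016077) / 0.053067 = 0.03699 / 0.053067 ≈ 0.6970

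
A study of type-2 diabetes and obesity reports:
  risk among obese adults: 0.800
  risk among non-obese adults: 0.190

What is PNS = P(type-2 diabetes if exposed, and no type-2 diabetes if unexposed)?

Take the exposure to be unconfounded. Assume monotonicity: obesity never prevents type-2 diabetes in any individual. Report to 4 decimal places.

Let p₁ = 0.8, p₀ = 0.19.
Under exogeneity and monotonicity, PNS = p₁ − p₀.
PNS = 0.8 − 0.19 = 0.61

PNS ≈ 0.6100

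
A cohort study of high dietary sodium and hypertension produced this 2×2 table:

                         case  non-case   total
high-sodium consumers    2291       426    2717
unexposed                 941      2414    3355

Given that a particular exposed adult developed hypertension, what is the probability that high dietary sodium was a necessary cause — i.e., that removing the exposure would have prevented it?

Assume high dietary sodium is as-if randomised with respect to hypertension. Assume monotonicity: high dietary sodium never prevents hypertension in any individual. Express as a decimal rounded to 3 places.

p₁ = P(outcome | exposed) = 2291/2717 = 0.84321
p₀ = P(outcome | unexposed) = 941/3355 = 0.28048
Under exogeneity and monotonicity, PN = (p₁ − p₀) / p₁.
PN = (0.84321 − 0.28048) / 0.84321 = 0.56273 / 0.84321 ≈ 0.6674

PN ≈ 0.667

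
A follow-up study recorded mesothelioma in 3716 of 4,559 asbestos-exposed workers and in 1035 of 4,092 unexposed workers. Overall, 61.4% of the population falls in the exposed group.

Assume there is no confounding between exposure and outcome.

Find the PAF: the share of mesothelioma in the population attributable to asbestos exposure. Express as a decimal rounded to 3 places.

PAF ≈ 0.577

p₁ = P(outcome | exposed) = 3716/4559 = 0.81509
p₀ = P(outcome | unexposed) = 1035/4092 = 0.25293
Overall risk P(Y=1) = π·p₁ + (1−π)·p₀ = 0.614×0.81509 + 0.386×0.25293 = 0.5981.
Under exogeneity, PAF = [P(Y=1) − p₀] / P(Y=1).
PAF = (0.5981 − 0.25293) / 0.5981 ≈ 0.5771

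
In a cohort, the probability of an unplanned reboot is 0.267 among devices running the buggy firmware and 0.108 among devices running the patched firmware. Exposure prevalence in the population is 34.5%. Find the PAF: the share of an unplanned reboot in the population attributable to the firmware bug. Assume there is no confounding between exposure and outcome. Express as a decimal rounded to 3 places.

PAF ≈ 0.337

Let p₁ = 0.267, p₀ = 0.108.
Overall risk P(Y=1) = π·p₁ + (1−π)·p₀ = 0.345×0.267 + 0.655×0.108 = 0.16285.
Under exogeneity, PAF = [P(Y=1) − p₀] / P(Y=1).
PAF = (0.16285 − 0.108) / 0.16285 ≈ 0.3368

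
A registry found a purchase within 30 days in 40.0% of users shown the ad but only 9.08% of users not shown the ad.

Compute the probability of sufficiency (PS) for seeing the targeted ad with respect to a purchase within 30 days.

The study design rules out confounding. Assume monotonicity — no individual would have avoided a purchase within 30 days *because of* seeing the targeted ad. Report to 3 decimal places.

PS ≈ 0.340

p₁ = 0.4, p₀ = 0.0908.
Under exogeneity and monotonicity, PS = (p₁ − p₀) / (1 − p₀).
PS = (0.4 − 0.0908) / (1 − 0.0908) = 0.3092 / 0.9092 ≈ 0.3401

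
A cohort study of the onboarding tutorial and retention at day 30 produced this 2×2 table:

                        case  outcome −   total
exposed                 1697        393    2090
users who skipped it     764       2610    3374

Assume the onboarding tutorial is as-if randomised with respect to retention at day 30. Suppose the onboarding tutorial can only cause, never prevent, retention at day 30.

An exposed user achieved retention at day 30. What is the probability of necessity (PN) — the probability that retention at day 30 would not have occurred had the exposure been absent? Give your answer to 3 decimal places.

PN ≈ 0.721

p₁ = P(outcome | exposed) = 1697/2090 = 0.81196
p₀ = P(outcome | unexposed) = 764/3374 = 0.22644
Under exogeneity and monotonicity, PN = (p₁ − p₀)/p₁.
PN = (0.81196 − 0.22644) / 0.81196 ≈ 0.7211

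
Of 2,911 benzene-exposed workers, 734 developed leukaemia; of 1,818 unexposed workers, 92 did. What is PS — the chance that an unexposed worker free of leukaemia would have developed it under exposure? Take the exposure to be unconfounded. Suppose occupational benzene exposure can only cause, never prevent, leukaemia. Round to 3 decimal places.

PS ≈ 0.212

p₁ = P(outcome | exposed) = 734/2911 = 0.25215
p₀ = P(outcome | unexposed) = 92/1818 = 0.050605
Under exogeneity and monotonicity, PS = (p₁ − p₀) / (1 − p₀).
PS = (0.25215 − 0.050605) / (1 − 0.050605) = 0.20154 / 0.94939 ≈ 0.2123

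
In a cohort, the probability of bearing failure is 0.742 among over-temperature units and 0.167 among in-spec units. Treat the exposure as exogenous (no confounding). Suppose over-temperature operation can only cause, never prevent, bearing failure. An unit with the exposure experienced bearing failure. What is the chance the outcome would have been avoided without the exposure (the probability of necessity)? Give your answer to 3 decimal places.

PN ≈ 0.775

Let p₁ = 0.742, p₀ = 0.167.
Under exogeneity and monotonicity, PN = (p₁ − p₀) / p₁.
PN = (0.742 − 0.167) / 0.742 = 0.575 / 0.742 ≈ 0.7749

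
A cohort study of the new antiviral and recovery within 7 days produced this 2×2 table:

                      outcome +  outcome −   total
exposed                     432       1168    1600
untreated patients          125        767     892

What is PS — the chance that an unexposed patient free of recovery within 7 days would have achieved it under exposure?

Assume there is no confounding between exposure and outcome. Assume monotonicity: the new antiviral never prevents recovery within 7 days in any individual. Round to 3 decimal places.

PS ≈ 0.151

p₁ = P(outcome | exposed) = 432/1600 = 0.27
p₀ = P(outcome | unexposed) = 125/892 = 0.14013
Under exogeneity and monotonicity, PS = (p₁ − p₀) / (1 − p₀).
PS = (0.27 − 0.14013) / (1 − 0.14013) = 0.12987 / 0.85987 ≈ 0.1510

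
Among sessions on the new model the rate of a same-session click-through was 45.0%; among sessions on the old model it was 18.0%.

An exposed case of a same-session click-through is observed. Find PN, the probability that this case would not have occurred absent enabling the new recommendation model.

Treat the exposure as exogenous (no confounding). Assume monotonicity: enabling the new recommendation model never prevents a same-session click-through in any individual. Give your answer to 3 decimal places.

p₁ = 0.45, p₀ = 0.18.
Under exogeneity and monotonicity, PN = (p₁ − p₀) / p₁.
PN = (0.45 − 0.18) / 0.45 = 0.27 / 0.45 ≈ 0.6000

PN ≈ 0.600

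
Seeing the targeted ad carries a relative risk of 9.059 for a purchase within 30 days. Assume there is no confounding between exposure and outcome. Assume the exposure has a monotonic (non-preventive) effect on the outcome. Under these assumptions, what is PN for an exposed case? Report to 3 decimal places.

Under exogeneity and monotonicity, PN = (RR − 1) / RR = 1 − 1/RR.
PN = (9.059 − 1) / 9.059 = 8.059 / 9.059 ≈ 0.8896

PN ≈ 0.890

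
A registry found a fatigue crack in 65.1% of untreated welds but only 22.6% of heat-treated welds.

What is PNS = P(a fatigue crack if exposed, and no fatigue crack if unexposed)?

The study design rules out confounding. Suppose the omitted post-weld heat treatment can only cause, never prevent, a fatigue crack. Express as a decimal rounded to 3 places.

PNS ≈ 0.425

p₁ = 0.651, p₀ = 0.226.
Under exogeneity and monotonicity, PNS = p₁ − p₀.
PNS = 0.651 − 0.226 = 0.425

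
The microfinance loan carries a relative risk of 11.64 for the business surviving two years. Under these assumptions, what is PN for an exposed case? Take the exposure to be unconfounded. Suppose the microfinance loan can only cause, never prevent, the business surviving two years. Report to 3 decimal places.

PN ≈ 0.914

Under exogeneity and monotonicity, PN = (RR − 1) / RR = 1 − 1/RR.
PN = (11.64 − 1) / 11.64 = 10.64 / 11.64 ≈ 0.9141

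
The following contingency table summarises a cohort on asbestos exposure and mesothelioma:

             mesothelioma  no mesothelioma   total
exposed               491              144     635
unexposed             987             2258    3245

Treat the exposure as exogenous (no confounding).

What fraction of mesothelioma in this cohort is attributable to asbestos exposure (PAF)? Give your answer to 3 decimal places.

p₁ = P(outcome | exposed) = 491/635 = 0.77323
p₀ = P(outcome | unexposed) = 987/3245 = 0.30416
Exposure prevalence π = 635/3880 = 0.16366; overall risk P(Y=1) = 0.38093.
Under exogeneity, PAF = [P(Y=1) − p₀]/P(Y=1).
PAF = (0.38093 − 0.30416) / 0.38093 ≈ 0.2015

PAF ≈ 0.202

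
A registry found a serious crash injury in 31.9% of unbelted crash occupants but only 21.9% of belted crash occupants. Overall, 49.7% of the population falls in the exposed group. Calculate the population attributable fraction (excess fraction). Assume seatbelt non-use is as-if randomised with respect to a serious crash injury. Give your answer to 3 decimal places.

PAF ≈ 0.185

p₁ = 0.319, p₀ = 0.219.
Overall risk P(Y=1) = π·p₁ + (1−π)·p₀ = 0.497×0.319 + 0.503×0.219 = 0.2687.
Under exogeneity, PAF = [P(Y=1) − p₀] / P(Y=1).
PAF = (0.2687 − 0.219) / 0.2687 ≈ 0.1850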